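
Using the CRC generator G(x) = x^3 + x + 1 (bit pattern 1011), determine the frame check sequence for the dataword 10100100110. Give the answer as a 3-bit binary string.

Append 3 zeros: 10100100110000. Divide by 1011 (XOR where the leading bit is 1):
  pos 0: 1010 XOR 1011 = 0001
  pos 3: 1010 XOR 1011 = 0001
  pos 6: 1011 XOR 1011 = 0000
Remainder (last 3 bits) = 000. This is the CRC / FCS.

000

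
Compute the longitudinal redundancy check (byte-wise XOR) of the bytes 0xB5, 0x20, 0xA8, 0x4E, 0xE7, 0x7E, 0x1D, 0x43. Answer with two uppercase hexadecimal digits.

XOR the bytes together:
  start with 0xB5
  0xB5 ⊕ 0x20 = 0x95
  0x95 ⊕ 0xA8 = 0x3D
  0x3D ⊕ 0x4E = 0x73
  0x73 ⊕ 0xE7 = 0x94
  0x94 ⊕ 0x7E = 0xEA
  0xEA ⊕ 0x1D = 0xF7
  0xF7 ⊕ 0x43 = 0xB4

B4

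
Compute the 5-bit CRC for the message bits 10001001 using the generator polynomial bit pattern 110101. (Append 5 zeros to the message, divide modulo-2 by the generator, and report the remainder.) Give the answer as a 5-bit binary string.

11111

Append 5 zeros: 1000100100000. Divide by 110101 (XOR where the leading bit is 1):
  pos 0: 100010 XOR 110101 = 010111
  pos 1: 101110 XOR 110101 = 011011
  pos 2: 110111 XOR 110101 = 000010
  pos 6: 100000 XOR 110101 = 010101
  pos 7: 101010 XOR 110101 = 011111
Remainder (last 5 bits) = 11111. This is the CRC / FCS.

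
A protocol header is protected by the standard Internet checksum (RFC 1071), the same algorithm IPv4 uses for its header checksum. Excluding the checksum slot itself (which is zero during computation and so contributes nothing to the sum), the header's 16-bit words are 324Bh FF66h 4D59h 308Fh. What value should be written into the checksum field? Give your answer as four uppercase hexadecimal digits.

5065

One's-complement addition (fold any carry out of bit 15 back into bit 0):
  0x324B + 0xFF66 = 0x131B1 → wrap carry → 0x31B2
  0x31B2 + 0x4D59 = 0x07F0B
  0x7F0B + 0x308F = 0x0AF9A
One's-complement sum = 0xAF9A.
Checksum = ~0xAF9A & 0xFFFF = 0x5065.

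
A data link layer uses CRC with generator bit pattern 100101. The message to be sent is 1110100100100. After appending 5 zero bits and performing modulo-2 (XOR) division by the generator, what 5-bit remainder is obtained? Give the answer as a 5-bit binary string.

Append 5 zeros: 111010010010000000. Divide by 100101 (XOR where the leading bit is 1):
  pos 0: 111010 XOR 100101 = 011111
  pos 1: 111110 XOR 100101 = 011011
  pos 2: 110111 XOR 100101 = 010010
  pos 3: 100100 XOR 100101 = 000001
  pos 8: 101000 XOR 100101 = 001101
  pos 10: 110100 XOR 100101 = 010001
  pos 11: 100010 XOR 100101 = 000111
Remainder (last 5 bits) = 01110. This is the CRC / FCS.

01110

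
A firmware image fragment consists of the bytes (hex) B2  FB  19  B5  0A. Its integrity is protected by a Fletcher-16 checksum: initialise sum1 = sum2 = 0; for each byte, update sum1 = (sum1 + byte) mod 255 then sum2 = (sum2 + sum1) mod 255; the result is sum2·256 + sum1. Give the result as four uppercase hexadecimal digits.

2E87

Running sums (mod 255):
  after byte 0 (B2): sum1=178, sum2=178
  after byte 1 (FB): sum1=174, sum2=97
  after byte 2 (19): sum1=199, sum2=41
  after byte 3 (B5): sum1=125, sum2=166
  after byte 4 (0A): sum1=135, sum2=46
Checksum = sum2·256 + sum1 = 46·256 + 135 = 11911 = 0x2E87.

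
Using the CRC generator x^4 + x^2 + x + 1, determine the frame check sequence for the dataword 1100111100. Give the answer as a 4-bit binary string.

1001

Append 4 zeros: 11001111000000. Divide by 10111 (XOR where the leading bit is 1):
  pos 0: 11001 XOR 10111 = 01110
  pos 1: 11101 XOR 10111 = 01010
  pos 2: 10101 XOR 10111 = 00010
  pos 5: 10100 XOR 10111 = 00011
  pos 8: 11000 XOR 10111 = 01111
  pos 9: 11110 XOR 10111 = 01001
Remainder (last 4 bits) = 1001. This is the CRC / FCS.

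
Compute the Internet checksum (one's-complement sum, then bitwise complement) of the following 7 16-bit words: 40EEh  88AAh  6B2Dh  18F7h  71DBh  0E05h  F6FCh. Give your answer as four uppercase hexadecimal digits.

3B65

One's-complement addition (fold any carry out of bit 15 back into bit 0):
  0x40EE + 0x88AA = 0x0C998
  0xC998 + 0x6B2D = 0x134C5 → wrap carry → 0x34C6
  0x34C6 + 0x18F7 = 0x04DBD
  0x4DBD + 0x71DB = 0x0BF98
  0xBF98 + 0x0E05 = 0x0CD9D
  0xCD9D + 0xF6FC = 0x1C499 → wrap carry → 0xC49A
One's-complement sum = 0xC49A.
Checksum = ~0xC49A & 0xFFFF = 0x3B65.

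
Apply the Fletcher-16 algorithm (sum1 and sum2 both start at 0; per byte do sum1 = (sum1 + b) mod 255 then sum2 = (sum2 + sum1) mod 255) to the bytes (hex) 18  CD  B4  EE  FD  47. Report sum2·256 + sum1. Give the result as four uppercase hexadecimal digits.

78CE

Running sums (mod 255):
  after byte 0 (18): sum1=24, sum2=24
  after byte 1 (CD): sum1=229, sum2=253
  after byte 2 (B4): sum1=154, sum2=152
  after byte 3 (EE): sum1=137, sum2=34
  after byte 4 (FD): sum1=135, sum2=169
  after byte 5 (47): sum1=206, sum2=120
Checksum = sum2·256 + sum1 = 120·256 + 206 = 30926 = 0x78CE.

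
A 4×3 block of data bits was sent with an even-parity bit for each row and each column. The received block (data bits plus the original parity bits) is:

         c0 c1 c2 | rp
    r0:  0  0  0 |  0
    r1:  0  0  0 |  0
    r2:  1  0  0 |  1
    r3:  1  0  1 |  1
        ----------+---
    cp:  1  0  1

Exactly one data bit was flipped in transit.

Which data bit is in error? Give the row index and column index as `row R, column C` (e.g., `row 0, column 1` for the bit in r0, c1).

Recompute each row's even parity and compare to rp:
  r0: data parity 0, sent rp 0 → ok
  r1: data parity 0, sent rp 0 → ok
  r2: data parity 1, sent rp 1 → ok
  r3: data parity 0, sent rp 1 → mismatch
Recompute each column's even parity and compare to cp:
  c0: data parity 0, sent cp 1 → mismatch
  c1: data parity 0, sent cp 0 → ok
  c2: data parity 1, sent cp 1 → ok
Exactly one row (r3) and one column (c0) fail → the flipped bit is at their intersection.

row 3, column 0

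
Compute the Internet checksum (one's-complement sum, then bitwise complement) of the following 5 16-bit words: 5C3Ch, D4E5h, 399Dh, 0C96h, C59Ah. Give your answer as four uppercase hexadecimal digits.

One's-complement addition (fold any carry out of bit 15 back into bit 0):
  0x5C3C + 0xD4E5 = 0x13121 → wrap carry → 0x3122
  0x3122 + 0x399D = 0x06ABF
  0x6ABF + 0x0C96 = 0x07755
  0x7755 + 0xC59A = 0x13CEF → wrap carry → 0x3CF0
One's-complement sum = 0x3CF0.
Checksum = ~0x3CF0 & 0xFFFF = 0xC30F.

C30F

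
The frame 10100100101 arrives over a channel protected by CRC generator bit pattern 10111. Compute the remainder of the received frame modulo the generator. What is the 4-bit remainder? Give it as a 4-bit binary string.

0001

Modulo-2 division of 10100100101 by 10111:
  pos 0: 10100 XOR 10111 = 00011
  pos 3: 11100 XOR 10111 = 01011
  pos 4: 10111 XOR 10111 = 00000
Remainder = 0001 (nonzero — an error is detected).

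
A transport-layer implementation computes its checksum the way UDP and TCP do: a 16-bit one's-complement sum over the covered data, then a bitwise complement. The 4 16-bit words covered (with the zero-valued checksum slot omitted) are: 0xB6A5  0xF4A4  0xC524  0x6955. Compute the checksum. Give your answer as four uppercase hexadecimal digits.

One's-complement addition (fold any carry out of bit 15 back into bit 0):
  0xB6A5 + 0xF4A4 = 0x1AB49 → wrap carry → 0xAB4A
  0xAB4A + 0xC524 = 0x1706E → wrap carry → 0x706F
  0x706F + 0x6955 = 0x0D9C4
One's-complement sum = 0xD9C4.
Checksum = ~0xD9C4 & 0xFFFF = 0x263B.

263B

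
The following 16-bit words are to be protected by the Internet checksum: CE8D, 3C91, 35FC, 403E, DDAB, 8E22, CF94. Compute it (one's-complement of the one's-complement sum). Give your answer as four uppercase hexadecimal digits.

One's-complement addition (fold any carry out of bit 15 back into bit 0):
  0xCE8D + 0x3C91 = 0x10B1E → wrap carry → 0x0B1F
  0x0B1F + 0x35FC = 0x0411B
  0x411B + 0x403E = 0x08159
  0x8159 + 0xDDAB = 0x15F04 → wrap carry → 0x5F05
  0x5F05 + 0x8E22 = 0x0ED27
  0xED27 + 0xCF94 = 0x1BCBB → wrap carry → 0xBCBC
One's-complement sum = 0xBCBC.
Checksum = ~0xBCBC & 0xFFFF = 0x4343.

4343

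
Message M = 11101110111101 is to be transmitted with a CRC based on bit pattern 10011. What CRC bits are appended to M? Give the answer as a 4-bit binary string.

Append 4 zeros: 111011101111010000. Divide by 10011 (XOR where the leading bit is 1):
  pos 0: 11101 XOR 10011 = 01110
  pos 1: 11101 XOR 10011 = 01110
  pos 2: 11101 XOR 10011 = 01110
  pos 3: 11100 XOR 10011 = 01111
  pos 4: 11111 XOR 10011 = 01100
  pos 5: 11001 XOR 10011 = 01010
  pos 6: 10101 XOR 10011 = 00110
  pos 8: 11010 XOR 10011 = 01001
  pos 9: 10011 XOR 10011 = 00000
Remainder (last 4 bits) = 0000. This is the CRC / FCS.

0000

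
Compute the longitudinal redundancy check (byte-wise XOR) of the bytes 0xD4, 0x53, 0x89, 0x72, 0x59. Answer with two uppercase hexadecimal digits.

25

XOR the bytes together:
  start with 0xD4
  0xD4 ⊕ 0x53 = 0x87
  0x87 ⊕ 0x89 = 0x0E
  0x0E ⊕ 0x72 = 0x7C
  0x7C ⊕ 0x59 = 0x25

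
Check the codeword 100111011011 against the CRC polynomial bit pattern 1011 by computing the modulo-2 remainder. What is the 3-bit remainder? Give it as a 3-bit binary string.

Modulo-2 division of 100111011011 by 1011:
  pos 0: 1001 XOR 1011 = 0010
  pos 2: 1011 XOR 1011 = 0000
  pos 7: 1101 XOR 1011 = 0110
  pos 8: 1101 XOR 1011 = 0110
Remainder = 110 (nonzero — an error is detected).

110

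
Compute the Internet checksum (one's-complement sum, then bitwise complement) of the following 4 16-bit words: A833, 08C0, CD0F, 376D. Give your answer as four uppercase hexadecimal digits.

4A8F

One's-complement addition (fold any carry out of bit 15 back into bit 0):
  0xA833 + 0x08C0 = 0x0B0F3
  0xB0F3 + 0xCD0F = 0x17E02 → wrap carry → 0x7E03
  0x7E03 + 0x376D = 0x0B570
One's-complement sum = 0xB570.
Checksum = ~0xB570 & 0xFFFF = 0x4A8F.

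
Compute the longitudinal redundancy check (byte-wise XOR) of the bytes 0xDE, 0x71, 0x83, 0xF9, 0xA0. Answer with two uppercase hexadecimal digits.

XOR the bytes together:
  start with 0xDE
  0xDE ⊕ 0x71 = 0xAF
  0xAF ⊕ 0x83 = 0x2C
  0x2C ⊕ 0xF9 = 0xD5
  0xD5 ⊕ 0xA0 = 0x75

75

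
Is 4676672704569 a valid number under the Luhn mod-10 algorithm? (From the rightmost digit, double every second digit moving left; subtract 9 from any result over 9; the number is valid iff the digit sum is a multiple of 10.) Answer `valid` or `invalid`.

From the right, keep odd positions and double even positions (subtract 9 from any doubled value over 9):
  doubled (positions 2,4,...): 3 8 5 5 3 3 → sum 27
  kept (positions 1,3,...): 9 5 0 2 6 7 4 → sum 33
Total = 60.
60 mod 10 = 0, so the number is valid.

valid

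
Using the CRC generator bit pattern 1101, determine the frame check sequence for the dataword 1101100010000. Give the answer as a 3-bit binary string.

110

Append 3 zeros: 1101100010000000. Divide by 1101 (XOR where the leading bit is 1):
  pos 0: 1101 XOR 1101 = 0000
  pos 4: 1000 XOR 1101 = 0101
  pos 5: 1011 XOR 1101 = 0110
  pos 6: 1100 XOR 1101 = 0001
  pos 9: 1000 XOR 1101 = 0101
  pos 10: 1010 XOR 1101 = 0111
  pos 11: 1110 XOR 1101 = 0011
Remainder (last 3 bits) = 110. This is the CRC / FCS.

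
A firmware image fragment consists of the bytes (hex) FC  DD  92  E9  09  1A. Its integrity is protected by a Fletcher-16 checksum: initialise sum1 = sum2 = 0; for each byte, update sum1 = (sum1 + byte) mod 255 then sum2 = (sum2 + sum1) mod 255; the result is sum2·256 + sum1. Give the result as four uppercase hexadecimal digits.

777A

Running sums (mod 255):
  after byte 0 (FC): sum1=252, sum2=252
  after byte 1 (DD): sum1=218, sum2=215
  after byte 2 (92): sum1=109, sum2=69
  after byte 3 (E9): sum1=87, sum2=156
  after byte 4 (09): sum1=96, sum2=252
  after byte 5 (1A): sum1=122, sum2=119
Checksum = sum2·256 + sum1 = 119·256 + 122 = 30586 = 0x777A.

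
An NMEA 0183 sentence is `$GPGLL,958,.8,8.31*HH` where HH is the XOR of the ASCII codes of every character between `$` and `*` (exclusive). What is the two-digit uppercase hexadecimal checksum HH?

XOR the ASCII codes of the payload characters:
  'G' = 0x47 → acc = 0x47
  'P' = 0x50 → acc = 0x17
  'G' = 0x47 → acc = 0x50
  'L' = 0x4C → acc = 0x1C
  'L' = 0x4C → acc = 0x50
  ',' = 0x2C → acc = 0x7C
  '9' = 0x39 → acc = 0x45
  '5' = 0x35 → acc = 0x70
  '8' = 0x38 → acc = 0x48
  ',' = 0x2C → acc = 0x64
  '.' = 0x2E → acc = 0x4A
  '8' = 0x38 → acc = 0x72
  ',' = 0x2C → acc = 0x5E
  '8' = 0x38 → acc = 0x66
  '.' = 0x2E → acc = 0x48
  '3' = 0x33 → acc = 0x7B
  '1' = 0x31 → acc = 0x4A
Checksum = 0x4A.

4A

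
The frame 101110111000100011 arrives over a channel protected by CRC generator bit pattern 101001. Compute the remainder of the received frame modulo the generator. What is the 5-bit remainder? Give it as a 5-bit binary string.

Modulo-2 division of 101110111000100011 by 101001:
  pos 0: 101110 XOR 101001 = 000111
  pos 3: 111111 XOR 101001 = 010110
  pos 4: 101100 XOR 101001 = 000101
  pos 7: 101001 XOR 101001 = 000000
Remainder = 00011 (nonzero — an error is detected).

00011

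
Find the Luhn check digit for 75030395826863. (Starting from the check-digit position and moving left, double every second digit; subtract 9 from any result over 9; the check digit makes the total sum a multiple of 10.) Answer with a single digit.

3

Partial digits right→left: 3 6 8 6 2 8 5 9 3 0 3 0 5 7
Double every second digit counting from the check-digit position (so the 1st, 3rd, 5th, ... of the partial from the right).
  doubled (with −9 where >9): 6 7 4 1 6 6 1 → sum 31
  kept as-is: 6 6 8 9 0 0 7 → sum 36
Total = 31 + 36 = 67.
Check digit = (10 − (67 mod 10)) mod 10 = 3.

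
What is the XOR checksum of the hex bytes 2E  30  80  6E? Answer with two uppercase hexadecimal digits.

XOR the bytes together:
  start with 0x2E
  0x2E ⊕ 0x30 = 0x1E
  0x1E ⊕ 0x80 = 0x9E
  0x9E ⊕ 0x6E = 0xF0

F0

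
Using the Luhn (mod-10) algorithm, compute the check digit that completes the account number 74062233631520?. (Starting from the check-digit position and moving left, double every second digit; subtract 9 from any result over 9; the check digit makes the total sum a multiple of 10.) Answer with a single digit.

1

Partial digits right→left: 0 2 5 1 3 6 3 3 2 2 6 0 4 7
Double every second digit counting from the check-digit position (so the 1st, 3rd, 5th, ... of the partial from the right).
  doubled (with −9 where >9): 0 1 6 6 4 3 8 → sum 28
  kept as-is: 2 1 6 3 2 0 7 → sum 21
Total = 28 + 21 = 49.
Check digit = (10 − (49 mod 10)) mod 10 = 1.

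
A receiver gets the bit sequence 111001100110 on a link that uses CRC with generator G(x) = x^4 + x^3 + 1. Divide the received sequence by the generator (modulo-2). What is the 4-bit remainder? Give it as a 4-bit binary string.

0000

Modulo-2 division of 111001100110 by 11001:
  pos 0: 11100 XOR 11001 = 00101
  pos 2: 10111 XOR 11001 = 01110
  pos 3: 11100 XOR 11001 = 00101
  pos 5: 10101 XOR 11001 = 01100
  pos 6: 11001 XOR 11001 = 00000
Remainder = 0000 (zero — the frame passes the CRC check).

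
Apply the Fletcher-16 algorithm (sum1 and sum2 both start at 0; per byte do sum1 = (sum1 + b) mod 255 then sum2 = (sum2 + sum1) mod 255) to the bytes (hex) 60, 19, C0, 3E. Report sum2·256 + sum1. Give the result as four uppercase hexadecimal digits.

8C78

Running sums (mod 255):
  after byte 0 (60): sum1=96, sum2=96
  after byte 1 (19): sum1=121, sum2=217
  after byte 2 (C0): sum1=58, sum2=20
  after byte 3 (3E): sum1=120, sum2=140
Checksum = sum2·256 + sum1 = 140·256 + 120 = 35960 = 0x8C78.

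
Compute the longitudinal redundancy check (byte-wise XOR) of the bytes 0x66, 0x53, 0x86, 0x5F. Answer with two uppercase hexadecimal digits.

EC

XOR the bytes together:
  start with 0x66
  0x66 ⊕ 0x53 = 0x35
  0x35 ⊕ 0x86 = 0xB3
  0xB3 ⊕ 0x5F = 0xEC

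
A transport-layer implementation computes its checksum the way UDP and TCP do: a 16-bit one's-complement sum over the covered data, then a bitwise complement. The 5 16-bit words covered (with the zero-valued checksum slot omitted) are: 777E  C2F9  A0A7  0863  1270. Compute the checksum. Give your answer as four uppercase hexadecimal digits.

0A0D

One's-complement addition (fold any carry out of bit 15 back into bit 0):
  0x777E + 0xC2F9 = 0x13A77 → wrap carry → 0x3A78
  0x3A78 + 0xA0A7 = 0x0DB1F
  0xDB1F + 0x0863 = 0x0E382
  0xE382 + 0x1270 = 0x0F5F2
One's-complement sum = 0xF5F2.
Checksum = ~0xF5F2 & 0xFFFF = 0x0A0D.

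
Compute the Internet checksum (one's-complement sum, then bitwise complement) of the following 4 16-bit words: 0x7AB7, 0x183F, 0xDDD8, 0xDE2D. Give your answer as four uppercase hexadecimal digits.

B102

One's-complement addition (fold any carry out of bit 15 back into bit 0):
  0x7AB7 + 0x183F = 0x092F6
  0x92F6 + 0xDDD8 = 0x170CE → wrap carry → 0x70CF
  0x70CF + 0xDE2D = 0x14EFC → wrap carry → 0x4EFD
One's-complement sum = 0x4EFD.
Checksum = ~0x4EFD & 0xFFFF = 0xB102.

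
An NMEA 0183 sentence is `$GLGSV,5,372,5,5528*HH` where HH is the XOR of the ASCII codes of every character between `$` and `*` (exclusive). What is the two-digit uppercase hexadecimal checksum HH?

75

XOR the ASCII codes of the payload characters:
  'G' = 0x47 → acc = 0x47
  'L' = 0x4C → acc = 0x0B
  'G' = 0x47 → acc = 0x4C
  'S' = 0x53 → acc = 0x1F
  'V' = 0x56 → acc = 0x49
  ',' = 0x2C → acc = 0x65
  '5' = 0x35 → acc = 0x50
  ',' = 0x2C → acc = 0x7C
  '3' = 0x33 → acc = 0x4F
  '7' = 0x37 → acc = 0x78
  '2' = 0x32 → acc = 0x4A
  ',' = 0x2C → acc = 0x66
  '5' = 0x35 → acc = 0x53
  ',' = 0x2C → acc = 0x7F
  '5' = 0x35 → acc = 0x4A
  '5' = 0x35 → acc = 0x7F
  '2' = 0x32 → acc = 0x4D
  '8' = 0x38 → acc = 0x75
Checksum = 0x75.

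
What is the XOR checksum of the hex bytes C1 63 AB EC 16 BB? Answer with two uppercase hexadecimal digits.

48

XOR the bytes together:
  start with 0xC1
  0xC1 ⊕ 0x63 = 0xA2
  0xA2 ⊕ 0xAB = 0x09
  0x09 ⊕ 0xEC = 0xE5
  0xE5 ⊕ 0x16 = 0xF3
  0xF3 ⊕ 0xBB = 0x48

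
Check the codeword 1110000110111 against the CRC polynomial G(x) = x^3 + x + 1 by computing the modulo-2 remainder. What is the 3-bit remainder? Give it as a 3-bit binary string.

Modulo-2 division of 1110000110111 by 1011:
  pos 0: 1110 XOR 1011 = 0101
  pos 1: 1010 XOR 1011 = 0001
  pos 4: 1001 XOR 1011 = 0010
  pos 6: 1010 XOR 1011 = 0001
  pos 9: 1111 XOR 1011 = 0100
Remainder = 100 (nonzero — an error is detected).

100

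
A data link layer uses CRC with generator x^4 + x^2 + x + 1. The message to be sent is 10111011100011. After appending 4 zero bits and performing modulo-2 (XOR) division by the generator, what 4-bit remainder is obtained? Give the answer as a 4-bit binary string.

Append 4 zeros: 101110111000110000. Divide by 10111 (XOR where the leading bit is 1):
  pos 0: 10111 XOR 10111 = 00000
  pos 6: 11100 XOR 10111 = 01011
  pos 7: 10110 XOR 10111 = 00001
  pos 11: 11100 XOR 10111 = 01011
  pos 12: 10110 XOR 10111 = 00001
Remainder (last 4 bits) = 0010. This is the CRC / FCS.

0010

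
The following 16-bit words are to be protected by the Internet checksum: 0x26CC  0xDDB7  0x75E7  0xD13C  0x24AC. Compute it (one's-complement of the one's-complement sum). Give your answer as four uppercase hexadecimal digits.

One's-complement addition (fold any carry out of bit 15 back into bit 0):
  0x26CC + 0xDDB7 = 0x10483 → wrap carry → 0x0484
  0x0484 + 0x75E7 = 0x07A6B
  0x7A6B + 0xD13C = 0x14BA7 → wrap carry → 0x4BA8
  0x4BA8 + 0x24AC = 0x07054
One's-complement sum = 0x7054.
Checksum = ~0x7054 & 0xFFFF = 0x8FAB.

8FAB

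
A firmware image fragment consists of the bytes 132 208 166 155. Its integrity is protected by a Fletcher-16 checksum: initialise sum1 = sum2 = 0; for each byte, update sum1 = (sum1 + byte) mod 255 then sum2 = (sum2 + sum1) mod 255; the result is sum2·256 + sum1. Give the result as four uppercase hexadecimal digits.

6D97

Running sums (mod 255):
  after byte 0 (132): sum1=132, sum2=132
  after byte 1 (208): sum1=85, sum2=217
  after byte 2 (166): sum1=251, sum2=213
  after byte 3 (155): sum1=151, sum2=109
Checksum = sum2·256 + sum1 = 109·256 + 151 = 28055 = 0x6D97.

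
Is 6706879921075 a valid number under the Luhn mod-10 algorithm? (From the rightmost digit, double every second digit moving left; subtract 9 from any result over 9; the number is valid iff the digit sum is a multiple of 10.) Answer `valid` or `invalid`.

invalid

From the right, keep odd positions and double even positions (subtract 9 from any doubled value over 9):
  doubled (positions 2,4,...): 5 2 9 5 3 5 → sum 29
  kept (positions 1,3,...): 5 0 2 9 8 0 6 → sum 30
Total = 59.
59 mod 10 = 9, so the number is invalid.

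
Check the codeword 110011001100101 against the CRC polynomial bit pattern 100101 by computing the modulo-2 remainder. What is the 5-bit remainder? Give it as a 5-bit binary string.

Modulo-2 division of 110011001100101 by 100101:
  pos 0: 110011 XOR 100101 = 010110
  pos 1: 101100 XOR 100101 = 001001
  pos 3: 100101 XOR 100101 = 000000
  pos 9: 100101 XOR 100101 = 000000
Remainder = 00000 (zero — the frame passes the CRC check).

00000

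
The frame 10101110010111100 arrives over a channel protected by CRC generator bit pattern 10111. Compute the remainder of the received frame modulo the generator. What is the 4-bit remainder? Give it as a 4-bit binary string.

Modulo-2 division of 10101110010111100 by 10111:
  pos 0: 10101 XOR 10111 = 00010
  pos 3: 10110 XOR 10111 = 00001
  pos 7: 10101 XOR 10111 = 00010
  pos 10: 10111 XOR 10111 = 00000
Remainder = 0000 (zero — the frame passes the CRC check).

0000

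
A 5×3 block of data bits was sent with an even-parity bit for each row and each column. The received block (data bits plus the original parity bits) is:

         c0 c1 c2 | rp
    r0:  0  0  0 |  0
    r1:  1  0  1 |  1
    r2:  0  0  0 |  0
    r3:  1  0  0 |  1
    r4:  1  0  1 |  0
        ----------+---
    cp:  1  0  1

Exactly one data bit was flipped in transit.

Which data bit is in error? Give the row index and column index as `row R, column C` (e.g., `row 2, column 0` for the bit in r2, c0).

Recompute each row's even parity and compare to rp:
  r0: data parity 0, sent rp 0 → ok
  r1: data parity 0, sent rp 1 → mismatch
  r2: data parity 0, sent rp 0 → ok
  r3: data parity 1, sent rp 1 → ok
  r4: data parity 0, sent rp 0 → ok
Recompute each column's even parity and compare to cp:
  c0: data parity 1, sent cp 1 → ok
  c1: data parity 0, sent cp 0 → ok
  c2: data parity 0, sent cp 1 → mismatch
Exactly one row (r1) and one column (c2) fail → the flipped bit is at their intersection.

row 1, column 2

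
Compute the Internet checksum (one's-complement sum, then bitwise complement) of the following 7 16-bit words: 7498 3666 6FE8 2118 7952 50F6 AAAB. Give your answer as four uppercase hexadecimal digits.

One's-complement addition (fold any carry out of bit 15 back into bit 0):
  0x7498 + 0x3666 = 0x0AAFE
  0xAAFE + 0x6FE8 = 0x11AE6 → wrap carry → 0x1AE7
  0x1AE7 + 0x2118 = 0x03BFF
  0x3BFF + 0x7952 = 0x0B551
  0xB551 + 0x50F6 = 0x10647 → wrap carry → 0x0648
  0x0648 + 0xAAAB = 0x0B0F3
One's-complement sum = 0xB0F3.
Checksum = ~0xB0F3 & 0xFFFF = 0x4F0C.

4F0C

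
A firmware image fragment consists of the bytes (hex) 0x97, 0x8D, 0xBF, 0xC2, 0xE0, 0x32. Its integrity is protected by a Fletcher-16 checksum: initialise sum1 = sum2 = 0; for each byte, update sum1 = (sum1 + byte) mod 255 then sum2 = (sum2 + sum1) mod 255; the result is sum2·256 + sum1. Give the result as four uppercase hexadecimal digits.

Running sums (mod 255):
  after byte 0 (0x97): sum1=151, sum2=151
  after byte 1 (0x8D): sum1=37, sum2=188
  after byte 2 (0xBF): sum1=228, sum2=161
  after byte 3 (0xC2): sum1=167, sum2=73
  after byte 4 (0xE0): sum1=136, sum2=209
  after byte 5 (0x32): sum1=186, sum2=140
Checksum = sum2·256 + sum1 = 140·256 + 186 = 36026 = 0x8CBA.

8CBA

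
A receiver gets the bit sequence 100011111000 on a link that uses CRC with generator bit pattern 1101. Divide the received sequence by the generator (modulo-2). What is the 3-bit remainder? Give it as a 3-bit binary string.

001

Modulo-2 division of 100011111000 by 1101:
  pos 0: 1000 XOR 1101 = 0101
  pos 1: 1011 XOR 1101 = 0110
  pos 2: 1101 XOR 1101 = 0000
  pos 6: 1110 XOR 1101 = 0011
  pos 8: 1100 XOR 1101 = 0001
Remainder = 001 (nonzero — an error is detected).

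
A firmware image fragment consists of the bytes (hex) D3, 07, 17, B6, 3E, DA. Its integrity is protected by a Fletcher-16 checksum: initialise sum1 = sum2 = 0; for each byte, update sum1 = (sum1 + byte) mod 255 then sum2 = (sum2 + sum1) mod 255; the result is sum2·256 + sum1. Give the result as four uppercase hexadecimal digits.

F1C1

Running sums (mod 255):
  after byte 0 (D3): sum1=211, sum2=211
  after byte 1 (07): sum1=218, sum2=174
  after byte 2 (17): sum1=241, sum2=160
  after byte 3 (B6): sum1=168, sum2=73
  after byte 4 (3E): sum1=230, sum2=48
  after byte 5 (DA): sum1=193, sum2=241
Checksum = sum2·256 + sum1 = 241·256 + 193 = 61889 = 0xF1C1.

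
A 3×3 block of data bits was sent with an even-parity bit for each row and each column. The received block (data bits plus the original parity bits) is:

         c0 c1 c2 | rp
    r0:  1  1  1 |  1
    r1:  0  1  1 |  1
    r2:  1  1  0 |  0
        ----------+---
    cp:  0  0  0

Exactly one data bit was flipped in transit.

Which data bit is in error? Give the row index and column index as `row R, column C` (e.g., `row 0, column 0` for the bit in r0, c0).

Recompute each row's even parity and compare to rp:
  r0: data parity 1, sent rp 1 → ok
  r1: data parity 0, sent rp 1 → mismatch
  r2: data parity 0, sent rp 0 → ok
Recompute each column's even parity and compare to cp:
  c0: data parity 0, sent cp 0 → ok
  c1: data parity 1, sent cp 0 → mismatch
  c2: data parity 0, sent cp 0 → ok
Exactly one row (r1) and one column (c1) fail → the flipped bit is at their intersection.

row 1, column 1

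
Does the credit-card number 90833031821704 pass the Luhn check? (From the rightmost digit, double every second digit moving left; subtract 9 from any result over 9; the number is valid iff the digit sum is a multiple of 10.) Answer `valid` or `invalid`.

From the right, keep odd positions and double even positions (subtract 9 from any doubled value over 9):
  doubled (positions 2,4,...): 0 2 7 6 6 7 9 → sum 37
  kept (positions 1,3,...): 4 7 2 1 0 3 0 → sum 17
Total = 54.
54 mod 10 = 4, so the number is invalid.

invalid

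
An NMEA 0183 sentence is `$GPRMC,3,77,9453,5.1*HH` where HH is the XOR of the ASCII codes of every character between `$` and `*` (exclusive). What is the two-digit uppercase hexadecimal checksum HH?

XOR the ASCII codes of the payload characters:
  'G' = 0x47 → acc = 0x47
  'P' = 0x50 → acc = 0x17
  'R' = 0x52 → acc = 0x45
  'M' = 0x4D → acc = 0x08
  'C' = 0x43 → acc = 0x4B
  ',' = 0x2C → acc = 0x67
  '3' = 0x33 → acc = 0x54
  ',' = 0x2C → acc = 0x78
  '7' = 0x37 → acc = 0x4F
  '7' = 0x37 → acc = 0x78
  ',' = 0x2C → acc = 0x54
  '9' = 0x39 → acc = 0x6D
  '4' = 0x34 → acc = 0x59
  '5' = 0x35 → acc = 0x6C
  '3' = 0x33 → acc = 0x5F
  ',' = 0x2C → acc = 0x73
  '5' = 0x35 → acc = 0x46
  '.' = 0x2E → acc = 0x68
  '1' = 0x31 → acc = 0x59
Checksum = 0x59.

59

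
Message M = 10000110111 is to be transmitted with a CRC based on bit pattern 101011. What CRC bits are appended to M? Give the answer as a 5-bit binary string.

Append 5 zeros: 1000011011100000. Divide by 101011 (XOR where the leading bit is 1):
  pos 0: 100001 XOR 101011 = 001010
  pos 2: 101010 XOR 101011 = 000001
  pos 7: 111100 XOR 101011 = 010111
  pos 8: 101110 XOR 101011 = 000101
Remainder (last 5 bits) = 10100. This is the CRC / FCS.

10100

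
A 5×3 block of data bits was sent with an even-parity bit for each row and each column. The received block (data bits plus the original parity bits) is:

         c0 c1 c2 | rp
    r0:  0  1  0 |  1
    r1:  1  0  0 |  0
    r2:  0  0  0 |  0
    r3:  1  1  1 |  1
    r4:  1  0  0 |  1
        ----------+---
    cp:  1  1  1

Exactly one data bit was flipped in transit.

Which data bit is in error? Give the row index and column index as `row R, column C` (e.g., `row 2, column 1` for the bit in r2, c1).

row 1, column 1

Recompute each row's even parity and compare to rp:
  r0: data parity 1, sent rp 1 → ok
  r1: data parity 1, sent rp 0 → mismatch
  r2: data parity 0, sent rp 0 → ok
  r3: data parity 1, sent rp 1 → ok
  r4: data parity 1, sent rp 1 → ok
Recompute each column's even parity and compare to cp:
  c0: data parity 1, sent cp 1 → ok
  c1: data parity 0, sent cp 1 → mismatch
  c2: data parity 1, sent cp 1 → ok
Exactly one row (r1) and one column (c1) fail → the flipped bit is at their intersection.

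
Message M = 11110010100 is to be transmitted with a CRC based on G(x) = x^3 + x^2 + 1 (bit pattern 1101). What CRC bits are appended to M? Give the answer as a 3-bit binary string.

101

Append 3 zeros: 11110010100000. Divide by 1101 (XOR where the leading bit is 1):
  pos 0: 1111 XOR 1101 = 0010
  pos 2: 1000 XOR 1101 = 0101
  pos 3: 1011 XOR 1101 = 0110
  pos 4: 1100 XOR 1101 = 0001
  pos 7: 1100 XOR 1101 = 0001
  pos 10: 1000 XOR 1101 = 0101
Remainder (last 3 bits) = 101. This is the CRC / FCS.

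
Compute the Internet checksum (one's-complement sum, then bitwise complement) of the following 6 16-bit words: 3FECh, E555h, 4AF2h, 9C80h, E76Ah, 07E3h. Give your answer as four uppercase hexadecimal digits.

One's-complement addition (fold any carry out of bit 15 back into bit 0):
  0x3FEC + 0xE555 = 0x12541 → wrap carry → 0x2542
  0x2542 + 0x4AF2 = 0x07034
  0x7034 + 0x9C80 = 0x10CB4 → wrap carry → 0x0CB5
  0x0CB5 + 0xE76A = 0x0F41F
  0xF41F + 0x07E3 = 0x0FC02
One's-complement sum = 0xFC02.
Checksum = ~0xFC02 & 0xFFFF = 0x03FD.

03FD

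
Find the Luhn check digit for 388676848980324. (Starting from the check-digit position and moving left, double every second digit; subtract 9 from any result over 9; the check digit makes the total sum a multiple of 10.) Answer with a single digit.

Partial digits right→left: 4 2 3 0 8 9 8 4 8 6 7 6 8 8 3
Double every second digit counting from the check-digit position (so the 1st, 3rd, 5th, ... of the partial from the right).
  doubled (with −9 where >9): 8 6 7 7 7 5 7 6 → sum 53
  kept as-is: 2 0 9 4 6 6 8 → sum 35
Total = 53 + 35 = 88.
Check digit = (10 − (88 mod 10)) mod 10 = 2.

2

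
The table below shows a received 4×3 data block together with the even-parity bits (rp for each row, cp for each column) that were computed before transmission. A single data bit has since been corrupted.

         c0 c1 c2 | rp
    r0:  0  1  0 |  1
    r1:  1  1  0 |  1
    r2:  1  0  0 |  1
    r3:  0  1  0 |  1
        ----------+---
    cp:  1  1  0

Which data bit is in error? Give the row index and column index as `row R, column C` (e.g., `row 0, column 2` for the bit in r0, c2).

row 1, column 0

Recompute each row's even parity and compare to rp:
  r0: data parity 1, sent rp 1 → ok
  r1: data parity 0, sent rp 1 → mismatch
  r2: data parity 1, sent rp 1 → ok
  r3: data parity 1, sent rp 1 → ok
Recompute each column's even parity and compare to cp:
  c0: data parity 0, sent cp 1 → mismatch
  c1: data parity 1, sent cp 1 → ok
  c2: data parity 0, sent cp 0 → ok
Exactly one row (r1) and one column (c0) fail → the flipped bit is at their intersection.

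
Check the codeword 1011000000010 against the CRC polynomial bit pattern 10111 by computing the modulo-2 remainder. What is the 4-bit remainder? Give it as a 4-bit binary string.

0000

Modulo-2 division of 1011000000010 by 10111:
  pos 0: 10110 XOR 10111 = 00001
  pos 4: 10000 XOR 10111 = 00111
  pos 6: 11100 XOR 10111 = 01011
  pos 7: 10111 XOR 10111 = 00000
Remainder = 0000 (zero — the frame passes the CRC check).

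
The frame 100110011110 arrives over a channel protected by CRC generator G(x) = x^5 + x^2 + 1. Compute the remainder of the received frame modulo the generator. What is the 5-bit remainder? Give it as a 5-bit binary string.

00000

Modulo-2 division of 100110011110 by 100101:
  pos 0: 100110 XOR 100101 = 000011
  pos 4: 110111 XOR 100101 = 010010
  pos 5: 100101 XOR 100101 = 000000
Remainder = 00000 (zero — the frame passes the CRC check).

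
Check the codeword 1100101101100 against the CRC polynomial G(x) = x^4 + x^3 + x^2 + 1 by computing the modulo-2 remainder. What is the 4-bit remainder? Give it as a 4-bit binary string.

Modulo-2 division of 1100101101100 by 11101:
  pos 0: 11001 XOR 11101 = 00100
  pos 2: 10001 XOR 11101 = 01100
  pos 3: 11001 XOR 11101 = 00100
  pos 5: 10001 XOR 11101 = 01100
  pos 6: 11001 XOR 11101 = 00100
  pos 8: 10000 XOR 11101 = 01101
Remainder = 1101 (nonzero — an error is detected).

1101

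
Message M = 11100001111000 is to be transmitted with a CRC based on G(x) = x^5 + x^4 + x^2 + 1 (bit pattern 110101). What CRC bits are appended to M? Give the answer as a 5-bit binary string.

Append 5 zeros: 1110000111100000000. Divide by 110101 (XOR where the leading bit is 1):
  pos 0: 111000 XOR 110101 = 001101
  pos 2: 110101 XOR 110101 = 000000
  pos 8: 111000 XOR 110101 = 001101
  pos 10: 110100 XOR 110101 = 000001
Remainder (last 5 bits) = 01000. This is the CRC / FCS.

01000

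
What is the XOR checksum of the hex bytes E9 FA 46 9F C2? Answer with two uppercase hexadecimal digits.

XOR the bytes together:
  start with 0xE9
  0xE9 ⊕ 0xFA = 0x13
  0x13 ⊕ 0x46 = 0x55
  0x55 ⊕ 0x9F = 0xCA
  0xCA ⊕ 0xC2 = 0x08

08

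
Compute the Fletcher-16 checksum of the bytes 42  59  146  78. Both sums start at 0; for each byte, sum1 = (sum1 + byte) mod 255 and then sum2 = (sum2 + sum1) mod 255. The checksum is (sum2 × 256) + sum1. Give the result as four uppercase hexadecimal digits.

CD46

Running sums (mod 255):
  after byte 0 (42): sum1=42, sum2=42
  after byte 1 (59): sum1=101, sum2=143
  after byte 2 (146): sum1=247, sum2=135
  after byte 3 (78): sum1=70, sum2=205
Checksum = sum2·256 + sum1 = 205·256 + 70 = 52550 = 0xCD46.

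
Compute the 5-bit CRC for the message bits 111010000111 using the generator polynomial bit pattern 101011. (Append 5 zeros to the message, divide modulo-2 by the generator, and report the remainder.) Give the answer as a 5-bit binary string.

Append 5 zeros: 11101000011100000. Divide by 101011 (XOR where the leading bit is 1):
  pos 0: 111010 XOR 101011 = 010001
  pos 1: 100010 XOR 101011 = 001001
  pos 3: 100100 XOR 101011 = 001111
  pos 5: 111111 XOR 101011 = 010100
  pos 6: 101001 XOR 101011 = 000010
  pos 10: 100000 XOR 101011 = 001011
Remainder (last 5 bits) = 10110. This is the CRC / FCS.

10110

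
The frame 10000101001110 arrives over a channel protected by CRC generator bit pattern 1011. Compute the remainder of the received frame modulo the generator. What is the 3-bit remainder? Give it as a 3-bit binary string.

Modulo-2 division of 10000101001110 by 1011:
  pos 0: 1000 XOR 1011 = 0011
  pos 2: 1101 XOR 1011 = 0110
  pos 3: 1100 XOR 1011 = 0111
  pos 4: 1111 XOR 1011 = 0100
  pos 5: 1000 XOR 1011 = 0011
  pos 7: 1101 XOR 1011 = 0110
  pos 8: 1101 XOR 1011 = 0110
  pos 9: 1101 XOR 1011 = 0110
  pos 10: 1100 XOR 1011 = 0111
Remainder = 111 (nonzero — an error is detected).

111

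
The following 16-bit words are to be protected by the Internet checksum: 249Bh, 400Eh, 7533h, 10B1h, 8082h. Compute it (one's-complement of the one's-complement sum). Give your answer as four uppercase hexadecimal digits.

One's-complement addition (fold any carry out of bit 15 back into bit 0):
  0x249B + 0x400E = 0x064A9
  0x64A9 + 0x7533 = 0x0D9DC
  0xD9DC + 0x10B1 = 0x0EA8D
  0xEA8D + 0x8082 = 0x16B0F → wrap carry → 0x6B10
One's-complement sum = 0x6B10.
Checksum = ~0x6B10 & 0xFFFF = 0x94EF.

94EF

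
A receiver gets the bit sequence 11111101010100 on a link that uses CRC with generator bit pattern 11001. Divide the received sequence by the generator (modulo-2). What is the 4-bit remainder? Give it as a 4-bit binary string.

1011

Modulo-2 division of 11111101010100 by 11001:
  pos 0: 11111 XOR 11001 = 00110
  pos 2: 11010 XOR 11001 = 00011
  pos 5: 11101 XOR 11001 = 00100
  pos 7: 10001 XOR 11001 = 01000
  pos 8: 10000 XOR 11001 = 01001
  pos 9: 10010 XOR 11001 = 01011
Remainder = 1011 (nonzero — an error is detected).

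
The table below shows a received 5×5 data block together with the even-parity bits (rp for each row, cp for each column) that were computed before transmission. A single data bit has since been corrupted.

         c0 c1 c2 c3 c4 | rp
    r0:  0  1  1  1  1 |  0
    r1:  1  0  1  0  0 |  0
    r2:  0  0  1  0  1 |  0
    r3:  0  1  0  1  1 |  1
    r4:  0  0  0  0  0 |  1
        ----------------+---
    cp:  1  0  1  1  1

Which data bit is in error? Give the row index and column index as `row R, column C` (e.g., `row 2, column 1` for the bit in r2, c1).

Recompute each row's even parity and compare to rp:
  r0: data parity 0, sent rp 0 → ok
  r1: data parity 0, sent rp 0 → ok
  r2: data parity 0, sent rp 0 → ok
  r3: data parity 1, sent rp 1 → ok
  r4: data parity 0, sent rp 1 → mismatch
Recompute each column's even parity and compare to cp:
  c0: data parity 1, sent cp 1 → ok
  c1: data parity 0, sent cp 0 → ok
  c2: data parity 1, sent cp 1 → ok
  c3: data parity 0, sent cp 1 → mismatch
  c4: data parity 1, sent cp 1 → ok
Exactly one row (r4) and one column (c3) fail → the flipped bit is at their intersection.

row 4, column 3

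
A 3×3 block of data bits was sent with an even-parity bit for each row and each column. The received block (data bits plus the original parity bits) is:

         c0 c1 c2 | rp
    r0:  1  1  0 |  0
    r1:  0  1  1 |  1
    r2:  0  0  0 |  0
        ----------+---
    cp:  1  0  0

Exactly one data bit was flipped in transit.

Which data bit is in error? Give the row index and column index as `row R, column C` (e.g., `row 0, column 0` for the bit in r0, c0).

Recompute each row's even parity and compare to rp:
  r0: data parity 0, sent rp 0 → ok
  r1: data parity 0, sent rp 1 → mismatch
  r2: data parity 0, sent rp 0 → ok
Recompute each column's even parity and compare to cp:
  c0: data parity 1, sent cp 1 → ok
  c1: data parity 0, sent cp 0 → ok
  c2: data parity 1, sent cp 0 → mismatch
Exactly one row (r1) and one column (c2) fail → the flipped bit is at their intersection.

row 1, column 2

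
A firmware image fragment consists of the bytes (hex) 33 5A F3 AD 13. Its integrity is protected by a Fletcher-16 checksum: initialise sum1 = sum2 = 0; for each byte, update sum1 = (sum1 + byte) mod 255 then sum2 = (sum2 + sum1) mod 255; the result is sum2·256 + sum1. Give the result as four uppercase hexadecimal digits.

Running sums (mod 255):
  after byte 0 (33): sum1=51, sum2=51
  after byte 1 (5A): sum1=141, sum2=192
  after byte 2 (F3): sum1=129, sum2=66
  after byte 3 (AD): sum1=47, sum2=113
  after byte 4 (13): sum1=66, sum2=179
Checksum = sum2·256 + sum1 = 179·256 + 66 = 45890 = 0xB342.

B342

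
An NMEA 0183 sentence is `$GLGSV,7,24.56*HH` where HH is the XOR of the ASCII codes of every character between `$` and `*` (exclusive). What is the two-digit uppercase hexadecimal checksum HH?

XOR the ASCII codes of the payload characters:
  'G' = 0x47 → acc = 0x47
  'L' = 0x4C → acc = 0x0B
  'G' = 0x47 → acc = 0x4C
  'S' = 0x53 → acc = 0x1F
  'V' = 0x56 → acc = 0x49
  ',' = 0x2C → acc = 0x65
  '7' = 0x37 → acc = 0x52
  ',' = 0x2C → acc = 0x7E
  '2' = 0x32 → acc = 0x4C
  '4' = 0x34 → acc = 0x78
  '.' = 0x2E → acc = 0x56
  '5' = 0x35 → acc = 0x63
  '6' = 0x36 → acc = 0x55
Checksum = 0x55.

55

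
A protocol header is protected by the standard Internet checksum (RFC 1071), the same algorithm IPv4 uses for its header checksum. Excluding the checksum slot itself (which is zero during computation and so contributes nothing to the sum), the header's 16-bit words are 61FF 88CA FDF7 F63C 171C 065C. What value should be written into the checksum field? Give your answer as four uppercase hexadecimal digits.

0389

One's-complement addition (fold any carry out of bit 15 back into bit 0):
  0x61FF + 0x88CA = 0x0EAC9
  0xEAC9 + 0xFDF7 = 0x1E8C0 → wrap carry → 0xE8C1
  0xE8C1 + 0xF63C = 0x1DEFD → wrap carry → 0xDEFE
  0xDEFE + 0x171C = 0x0F61A
  0xF61A + 0x065C = 0x0FC76
One's-complement sum = 0xFC76.
Checksum = ~0xFC76 & 0xFFFF = 0x0389.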